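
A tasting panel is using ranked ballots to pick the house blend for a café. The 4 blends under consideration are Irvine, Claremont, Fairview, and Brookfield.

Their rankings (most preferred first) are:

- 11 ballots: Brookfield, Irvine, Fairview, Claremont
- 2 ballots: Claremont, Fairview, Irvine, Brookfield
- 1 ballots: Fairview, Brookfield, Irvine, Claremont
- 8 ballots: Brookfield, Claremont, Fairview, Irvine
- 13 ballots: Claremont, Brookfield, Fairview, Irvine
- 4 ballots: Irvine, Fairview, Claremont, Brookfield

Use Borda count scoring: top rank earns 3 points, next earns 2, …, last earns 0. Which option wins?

Brookfield

Borda scores:
  Irvine: 11·2 + 2·1 + 1 + 8·0 + 13·0 + 4·3 = 37
  Claremont: 11·0 + 2·3 + 0 + 8·2 + 13·3 + 4·1 = 65
  Fairview: 11·1 + 2·2 + 3 + 8·1 + 13·1 + 4·2 = 47
  Brookfield: 11·3 + 2·0 + 2 + 8·3 + 13·2 + 4·0 = 85
Brookfield has the highest total.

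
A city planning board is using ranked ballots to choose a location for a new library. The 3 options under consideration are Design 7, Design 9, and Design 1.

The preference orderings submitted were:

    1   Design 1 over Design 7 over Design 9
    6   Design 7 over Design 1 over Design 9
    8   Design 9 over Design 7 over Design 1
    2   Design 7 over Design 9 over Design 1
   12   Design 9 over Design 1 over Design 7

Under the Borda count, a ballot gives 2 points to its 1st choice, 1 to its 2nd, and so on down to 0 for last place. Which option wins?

Borda scores:
  Design 7: 1 + 6·2 + 8·1 + 2·2 + 12·0 = 25
  Design 9: 0 + 6·0 + 8·2 + 2·1 + 12·2 = 42
  Design 1: 2 + 6·1 + 8·0 + 2·0 + 12·1 = 20
Design 9 has the highest total.

Design 9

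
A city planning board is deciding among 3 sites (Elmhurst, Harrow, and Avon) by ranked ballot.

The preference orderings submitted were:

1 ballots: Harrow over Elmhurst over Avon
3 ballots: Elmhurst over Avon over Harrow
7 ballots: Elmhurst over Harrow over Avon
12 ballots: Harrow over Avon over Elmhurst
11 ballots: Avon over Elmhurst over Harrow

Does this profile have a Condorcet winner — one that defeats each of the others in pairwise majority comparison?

No

Head-to-head results (34 voters total):
Elmhurst vs Harrow: Elmhurst wins 21–13.
Elmhurst vs Avon: Avon wins 23–11.
Harrow vs Avon: Harrow wins 20–14.
No candidate beats all others: Elmhurst beats Harrow beats Avon beats Elmhurst, a majority cycle.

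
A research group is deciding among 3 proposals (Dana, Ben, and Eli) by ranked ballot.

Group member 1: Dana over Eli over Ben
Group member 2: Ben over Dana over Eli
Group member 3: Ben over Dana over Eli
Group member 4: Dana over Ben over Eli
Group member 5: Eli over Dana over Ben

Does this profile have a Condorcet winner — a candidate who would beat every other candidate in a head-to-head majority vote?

Yes

Head-to-head results (5 voters total):
Dana vs Ben: Dana wins 3–2.
Dana vs Eli: Dana wins 4–1.
Ben vs Eli: Ben wins 3–2.
Dana beats each rival — Ben (3–2), Eli (4–1) — so Dana is the Condorcet winner.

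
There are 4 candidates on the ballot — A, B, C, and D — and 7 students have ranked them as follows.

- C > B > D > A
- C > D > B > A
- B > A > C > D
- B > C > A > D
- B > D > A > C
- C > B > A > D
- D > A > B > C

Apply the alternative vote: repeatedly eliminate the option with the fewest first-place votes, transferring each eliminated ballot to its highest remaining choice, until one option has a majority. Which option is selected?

Round 1: B 3, C 3, D 1, A 0. A has the fewest and is eliminated.
Round 2: B 3, C 3, D 1. D has the fewest and is eliminated.
Round 3: B 4, C 3. B has a majority.

B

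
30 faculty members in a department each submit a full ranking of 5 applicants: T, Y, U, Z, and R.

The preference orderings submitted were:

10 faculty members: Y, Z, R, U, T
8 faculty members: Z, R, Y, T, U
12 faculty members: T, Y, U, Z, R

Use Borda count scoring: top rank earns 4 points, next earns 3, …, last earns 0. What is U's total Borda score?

Borda scores:
  T: 10·0 + 8·1 + 12·4 = 56
  Y: 10·4 + 8·2 + 12·3 = 92
  U: 10·1 + 8·0 + 12·2 = 34
  Z: 10·3 + 8·4 + 12·1 = 74
  R: 10·2 + 8·3 + 12·0 = 44

34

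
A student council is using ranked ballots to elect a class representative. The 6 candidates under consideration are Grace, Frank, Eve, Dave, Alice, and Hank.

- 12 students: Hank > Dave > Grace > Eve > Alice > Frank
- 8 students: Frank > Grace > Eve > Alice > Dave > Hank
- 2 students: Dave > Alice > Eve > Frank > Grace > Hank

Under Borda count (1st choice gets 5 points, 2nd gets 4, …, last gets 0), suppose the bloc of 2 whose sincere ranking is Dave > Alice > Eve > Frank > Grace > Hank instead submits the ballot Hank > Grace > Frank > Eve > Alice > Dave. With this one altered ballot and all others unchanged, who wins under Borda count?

Borda totals with the altered ballot: Grace 76, Frank 46, Eve 52, Dave 56, Alice 30, Hank 70.
The winner is unchanged: still Grace.

Grace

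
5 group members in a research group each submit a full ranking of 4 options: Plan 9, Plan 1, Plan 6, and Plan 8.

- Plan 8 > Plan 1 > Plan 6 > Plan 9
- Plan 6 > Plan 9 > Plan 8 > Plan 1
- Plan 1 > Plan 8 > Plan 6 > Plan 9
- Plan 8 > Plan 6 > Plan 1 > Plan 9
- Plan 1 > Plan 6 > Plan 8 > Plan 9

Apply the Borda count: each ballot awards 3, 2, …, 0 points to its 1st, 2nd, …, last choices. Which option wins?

Plan 8

Borda scores:
  Plan 9: 0 + 2 + 0 + 0 + 0 = 2
  Plan 1: 2 + 0 + 3 + 1 + 3 = 9
  Plan 6: 1 + 3 + 1 + 2 + 2 = 9
  Plan 8: 3 + 1 + 2 + 3 + 1 = 10
Plan 8 has the highest total.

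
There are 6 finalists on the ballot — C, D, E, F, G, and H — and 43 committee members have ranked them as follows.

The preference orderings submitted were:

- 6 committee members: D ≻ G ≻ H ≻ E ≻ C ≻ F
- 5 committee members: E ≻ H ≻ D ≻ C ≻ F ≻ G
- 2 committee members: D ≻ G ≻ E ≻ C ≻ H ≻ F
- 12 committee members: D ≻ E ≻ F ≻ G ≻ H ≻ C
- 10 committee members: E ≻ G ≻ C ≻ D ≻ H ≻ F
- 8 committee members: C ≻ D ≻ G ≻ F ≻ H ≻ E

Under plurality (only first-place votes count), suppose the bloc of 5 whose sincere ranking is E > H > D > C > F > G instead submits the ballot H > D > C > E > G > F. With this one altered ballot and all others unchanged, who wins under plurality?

First-place totals with the altered ballot: C 8, D 20, E 10, F 0, G 0, H 5.
The winner is unchanged: still D.

D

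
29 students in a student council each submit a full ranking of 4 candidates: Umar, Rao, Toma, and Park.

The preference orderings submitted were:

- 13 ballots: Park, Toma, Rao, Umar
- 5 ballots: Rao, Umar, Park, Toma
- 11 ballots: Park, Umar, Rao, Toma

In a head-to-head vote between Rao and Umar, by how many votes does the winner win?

7

Ballots ranking Rao above Umar: 13+5 = 18.
Ballots ranking Umar above Rao: 11.
Rao wins 18–11, a margin of 7.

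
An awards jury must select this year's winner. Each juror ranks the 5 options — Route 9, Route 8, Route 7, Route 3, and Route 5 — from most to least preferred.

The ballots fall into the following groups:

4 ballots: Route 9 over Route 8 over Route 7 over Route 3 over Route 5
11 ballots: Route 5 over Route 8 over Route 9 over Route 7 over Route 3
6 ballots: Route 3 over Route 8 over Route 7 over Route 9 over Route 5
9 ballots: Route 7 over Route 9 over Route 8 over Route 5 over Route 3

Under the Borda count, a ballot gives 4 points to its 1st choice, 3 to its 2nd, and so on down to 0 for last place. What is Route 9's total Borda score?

71

Borda scores:
  Route 9: 4·4 + 11·2 + 6·1 + 9·3 = 71
  Route 8: 4·3 + 11·3 + 6·3 + 9·2 = 81
  Route 7: 4·2 + 11·1 + 6·2 + 9·4 = 67
  Route 3: 4·1 + 11·0 + 6·4 + 9·0 = 28
  Route 5: 4·0 + 11·4 + 6·0 + 9·1 = 53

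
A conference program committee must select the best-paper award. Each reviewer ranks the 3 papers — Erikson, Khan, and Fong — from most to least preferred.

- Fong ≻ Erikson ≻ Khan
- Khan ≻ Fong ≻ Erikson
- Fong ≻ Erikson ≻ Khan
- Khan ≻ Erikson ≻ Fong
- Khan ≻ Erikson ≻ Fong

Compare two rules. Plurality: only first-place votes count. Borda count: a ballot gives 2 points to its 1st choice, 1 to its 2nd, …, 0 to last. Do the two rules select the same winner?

Yes

Plurality first-place counts: Erikson 0, Khan 3, Fong 2 → Khan.
Borda totals: Erikson 4, Khan 6, Fong 5 → Khan.
The two rules agree on Khan.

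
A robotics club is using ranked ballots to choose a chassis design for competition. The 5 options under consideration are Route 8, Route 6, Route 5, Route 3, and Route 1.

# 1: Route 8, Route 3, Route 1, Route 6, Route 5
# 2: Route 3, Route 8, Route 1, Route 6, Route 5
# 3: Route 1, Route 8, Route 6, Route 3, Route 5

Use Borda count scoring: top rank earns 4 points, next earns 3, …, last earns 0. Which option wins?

Route 8

Borda scores:
  Route 8: 4 + 3 + 3 = 10
  Route 6: 1 + 1 + 2 = 4
  Route 5: 0 + 0 + 0 = 0
  Route 3: 3 + 4 + 1 = 8
  Route 1: 2 + 2 + 4 = 8
Route 8 has the highest total.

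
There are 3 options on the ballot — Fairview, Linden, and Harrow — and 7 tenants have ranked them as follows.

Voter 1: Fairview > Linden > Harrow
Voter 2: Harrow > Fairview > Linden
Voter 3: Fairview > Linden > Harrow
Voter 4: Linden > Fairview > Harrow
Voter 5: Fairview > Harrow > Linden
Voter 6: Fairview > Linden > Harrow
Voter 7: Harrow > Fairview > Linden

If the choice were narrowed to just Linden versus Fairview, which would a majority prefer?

Ballots ranking Linden above Fairview: 1.
Ballots ranking Fairview above Linden: 6.
Fairview wins the head-to-head, 6–1.

Fairview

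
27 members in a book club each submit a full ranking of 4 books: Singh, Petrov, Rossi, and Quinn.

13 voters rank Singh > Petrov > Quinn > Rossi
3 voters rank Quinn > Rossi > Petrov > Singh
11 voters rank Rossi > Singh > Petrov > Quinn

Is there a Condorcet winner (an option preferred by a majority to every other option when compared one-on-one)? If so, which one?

No Condorcet winner

Head-to-head results (27 voters total):
Singh vs Petrov: Singh wins 24–3.
Singh vs Rossi: Rossi wins 14–13.
Singh vs Quinn: Singh wins 24–3.
Petrov vs Rossi: Rossi wins 14–13.
Petrov vs Quinn: Petrov wins 24–3.
Rossi vs Quinn: Quinn wins 16–11.
No candidate beats all others: Singh beats Quinn beats Rossi beats Singh, a majority cycle.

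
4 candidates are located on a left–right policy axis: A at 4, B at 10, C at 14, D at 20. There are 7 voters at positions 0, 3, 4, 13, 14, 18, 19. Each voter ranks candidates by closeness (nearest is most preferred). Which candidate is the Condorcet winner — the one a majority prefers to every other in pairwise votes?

C

With single-peaked preferences on a line, the Condorcet winner is the candidate closest to the median voter.
The median voter (position 13) is closest to C at 14.
Check: C vs B — voters closer to C: 4 of 7.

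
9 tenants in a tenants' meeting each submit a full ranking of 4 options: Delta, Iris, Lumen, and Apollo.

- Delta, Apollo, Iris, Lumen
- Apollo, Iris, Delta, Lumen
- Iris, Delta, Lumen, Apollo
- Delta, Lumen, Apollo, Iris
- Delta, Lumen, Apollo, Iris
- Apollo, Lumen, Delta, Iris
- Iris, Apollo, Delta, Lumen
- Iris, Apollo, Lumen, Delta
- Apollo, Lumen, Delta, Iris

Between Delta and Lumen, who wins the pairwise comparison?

Ballots ranking Delta above Lumen: 6.
Ballots ranking Lumen above Delta: 3.
Delta wins the head-to-head, 6–3.

Delta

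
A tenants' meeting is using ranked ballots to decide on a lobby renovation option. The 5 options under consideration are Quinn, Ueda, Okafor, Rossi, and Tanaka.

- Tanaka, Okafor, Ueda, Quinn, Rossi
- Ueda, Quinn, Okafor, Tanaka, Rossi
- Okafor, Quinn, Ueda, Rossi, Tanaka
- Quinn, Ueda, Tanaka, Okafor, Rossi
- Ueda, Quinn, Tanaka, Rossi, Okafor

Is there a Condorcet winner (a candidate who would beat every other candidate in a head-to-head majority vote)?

Head-to-head results (5 voters total):
Quinn vs Ueda: Ueda wins 3–2.
Quinn vs Okafor: Quinn wins 3–2.
Quinn vs Rossi: Quinn wins 5–0.
Quinn vs Tanaka: Quinn wins 4–1.
Ueda vs Okafor: Ueda wins 3–2.
Ueda vs Rossi: Ueda wins 5–0.
Ueda vs Tanaka: Ueda wins 4–1.
Okafor vs Rossi: Okafor wins 4–1.
Okafor vs Tanaka: Tanaka wins 3–2.
Rossi vs Tanaka: Tanaka wins 4–1.
Ueda beats each rival — Quinn (3–2), Okafor (3–2), Rossi (5–0), Tanaka (4–1) — so Ueda is the Condorcet winner.

Yes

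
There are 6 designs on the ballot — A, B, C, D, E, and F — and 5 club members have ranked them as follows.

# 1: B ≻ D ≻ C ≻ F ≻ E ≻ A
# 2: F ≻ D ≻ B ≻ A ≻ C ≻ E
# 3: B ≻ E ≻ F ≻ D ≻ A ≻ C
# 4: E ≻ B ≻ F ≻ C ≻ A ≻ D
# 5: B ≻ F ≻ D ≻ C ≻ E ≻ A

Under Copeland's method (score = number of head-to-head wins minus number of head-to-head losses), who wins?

Pairwise results:
  A vs B: B wins 5–0.
  A vs C: C wins 3–2.
  A vs D: D wins 4–1.
  A vs E: E wins 4–1.
  A vs F: F wins 5–0.
  B vs C: B wins 5–0.
  B vs D: B wins 4–1.
  B vs E: B wins 4–1.
  B vs F: B wins 4–1.
  C vs D: D wins 4–1.
  C vs E: C wins 3–2.
  C vs F: F wins 4–1.
  D vs E: D wins 3–2.
  D vs F: F wins 4–1.
  E vs F: F wins 3–2.
Copeland scores (wins − losses):
  A: 0 − 5 = -5
  B: 5 − 0 = 5
  C: 2 − 3 = -1
  D: 3 − 2 = 1
  E: 1 − 4 = -3
  F: 4 − 1 = 3
B has the best Copeland score.

B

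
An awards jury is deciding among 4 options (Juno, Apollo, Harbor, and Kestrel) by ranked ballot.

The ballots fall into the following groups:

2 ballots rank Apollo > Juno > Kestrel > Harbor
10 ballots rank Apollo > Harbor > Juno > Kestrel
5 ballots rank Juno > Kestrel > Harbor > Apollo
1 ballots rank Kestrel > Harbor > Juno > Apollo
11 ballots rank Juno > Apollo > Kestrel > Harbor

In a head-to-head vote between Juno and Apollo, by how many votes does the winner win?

Ballots ranking Juno above Apollo: 5+1+11 = 17.
Ballots ranking Apollo above Juno: 2+10 = 12.
Juno wins 17–12, a margin of 5.

5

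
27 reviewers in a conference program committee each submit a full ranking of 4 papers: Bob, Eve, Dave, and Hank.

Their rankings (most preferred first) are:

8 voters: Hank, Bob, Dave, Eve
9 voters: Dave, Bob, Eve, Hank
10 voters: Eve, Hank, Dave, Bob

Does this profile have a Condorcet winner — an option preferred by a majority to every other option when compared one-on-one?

Head-to-head results (27 voters total):
Bob vs Eve: Bob wins 17–10.
Bob vs Dave: Dave wins 19–8.
Bob vs Hank: Hank wins 18–9.
Eve vs Dave: Dave wins 17–10.
Eve vs Hank: Eve wins 19–8.
Dave vs Hank: Hank wins 18–9.
No candidate beats all others: Bob beats Eve beats Hank beats Bob, a majority cycle.

No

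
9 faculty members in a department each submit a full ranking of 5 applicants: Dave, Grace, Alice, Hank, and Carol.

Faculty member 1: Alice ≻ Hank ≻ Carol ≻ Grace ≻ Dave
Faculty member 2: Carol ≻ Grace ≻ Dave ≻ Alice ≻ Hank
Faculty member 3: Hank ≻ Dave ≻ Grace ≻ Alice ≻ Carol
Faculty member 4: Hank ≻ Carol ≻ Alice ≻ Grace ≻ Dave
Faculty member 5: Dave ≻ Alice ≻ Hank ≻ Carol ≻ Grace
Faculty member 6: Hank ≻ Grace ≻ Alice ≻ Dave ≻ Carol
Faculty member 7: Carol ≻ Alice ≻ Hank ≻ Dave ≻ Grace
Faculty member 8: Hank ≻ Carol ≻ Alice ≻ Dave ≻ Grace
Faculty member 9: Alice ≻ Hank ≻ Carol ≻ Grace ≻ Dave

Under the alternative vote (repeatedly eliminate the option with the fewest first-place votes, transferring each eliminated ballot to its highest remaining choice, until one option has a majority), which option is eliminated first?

Grace

Round 1: Hank 4, Alice 2, Carol 2, Dave 1, Grace 0. Grace has the fewest and is eliminated.
Round 2: Hank 4, Alice 2, Carol 2, Dave 1. Dave has the fewest and is eliminated.
Round 3: Hank 4, Alice 3, Carol 2. Carol has the fewest and is eliminated.
Round 4: Alice 5, Hank 4. Alice has a majority.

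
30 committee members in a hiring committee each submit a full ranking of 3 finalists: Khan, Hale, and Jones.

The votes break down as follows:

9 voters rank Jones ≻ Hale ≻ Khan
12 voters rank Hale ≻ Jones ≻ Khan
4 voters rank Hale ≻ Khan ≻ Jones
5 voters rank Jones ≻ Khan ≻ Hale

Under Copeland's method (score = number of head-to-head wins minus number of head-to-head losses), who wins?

Hale

Pairwise results:
  Khan vs Hale: Hale wins 25–5.
  Khan vs Jones: Jones wins 26–4.
  Hale vs Jones: Hale wins 16–14.
Copeland scores (wins − losses):
  Khan: 0 − 2 = -2
  Hale: 2 − 0 = 2
  Jones: 1 − 1 = 0
Hale has the best Copeland score.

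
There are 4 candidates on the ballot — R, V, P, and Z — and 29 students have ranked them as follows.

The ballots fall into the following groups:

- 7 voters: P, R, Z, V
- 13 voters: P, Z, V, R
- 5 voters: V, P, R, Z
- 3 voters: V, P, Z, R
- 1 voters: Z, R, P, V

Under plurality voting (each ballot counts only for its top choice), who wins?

First-place vote totals:
  R: 0
  V: 8
  P: 20
  Z: 1
P has the most first-place votes.

P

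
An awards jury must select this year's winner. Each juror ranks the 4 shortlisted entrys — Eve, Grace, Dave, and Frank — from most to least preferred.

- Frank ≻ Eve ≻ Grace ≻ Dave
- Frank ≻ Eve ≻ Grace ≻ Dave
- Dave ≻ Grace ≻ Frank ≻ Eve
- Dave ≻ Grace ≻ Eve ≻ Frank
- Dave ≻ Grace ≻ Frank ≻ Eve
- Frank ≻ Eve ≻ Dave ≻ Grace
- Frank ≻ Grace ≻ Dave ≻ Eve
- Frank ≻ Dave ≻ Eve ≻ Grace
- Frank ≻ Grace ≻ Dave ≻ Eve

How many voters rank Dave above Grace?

Ballots ranking Dave above Grace: 5.
Ballots ranking Grace above Dave: 4.
So 5 of 9 voters prefer Dave to Grace.

5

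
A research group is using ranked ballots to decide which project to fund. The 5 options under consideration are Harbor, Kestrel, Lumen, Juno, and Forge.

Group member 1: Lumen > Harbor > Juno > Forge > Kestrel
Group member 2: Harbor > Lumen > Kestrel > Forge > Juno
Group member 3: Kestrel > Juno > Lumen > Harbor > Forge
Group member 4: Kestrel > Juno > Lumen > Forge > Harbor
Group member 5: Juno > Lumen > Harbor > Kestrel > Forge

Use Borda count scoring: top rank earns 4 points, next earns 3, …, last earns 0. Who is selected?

Lumen

Borda scores:
  Harbor: 3 + 4 + 1 + 0 + 2 = 10
  Kestrel: 0 + 2 + 4 + 4 + 1 = 11
  Lumen: 4 + 3 + 2 + 2 + 3 = 14
  Juno: 2 + 0 + 3 + 3 + 4 = 12
  Forge: 1 + 1 + 0 + 1 + 0 = 3
Lumen has the highest total.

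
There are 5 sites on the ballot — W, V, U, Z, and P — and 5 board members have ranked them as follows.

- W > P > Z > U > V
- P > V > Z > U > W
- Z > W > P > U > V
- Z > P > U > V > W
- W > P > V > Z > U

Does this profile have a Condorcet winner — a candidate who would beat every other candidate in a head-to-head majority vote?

Head-to-head results (5 voters total):
W vs V: W wins 3–2.
W vs U: W wins 3–2.
W vs Z: Z wins 3–2.
W vs P: W wins 3–2.
V vs U: U wins 3–2.
V vs Z: Z wins 3–2.
V vs P: P wins 5–0.
U vs Z: Z wins 5–0.
U vs P: P wins 5–0.
Z vs P: P wins 3–2.
No candidate beats all others: W beats P beats Z beats W, a majority cycle.

No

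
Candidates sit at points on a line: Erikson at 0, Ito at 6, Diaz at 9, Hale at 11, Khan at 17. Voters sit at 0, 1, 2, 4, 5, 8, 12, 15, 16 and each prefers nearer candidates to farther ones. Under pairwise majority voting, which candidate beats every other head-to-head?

Ito

With single-peaked preferences on a line, the Condorcet winner is the candidate closest to the median voter.
The median voter (position 5) is closest to Ito at 6.
Check: Ito vs Diaz — voters closer to Ito: 5 of 9.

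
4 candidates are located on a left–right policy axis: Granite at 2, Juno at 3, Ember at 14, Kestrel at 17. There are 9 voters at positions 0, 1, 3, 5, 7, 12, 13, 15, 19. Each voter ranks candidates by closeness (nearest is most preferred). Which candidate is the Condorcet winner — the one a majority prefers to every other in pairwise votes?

With single-peaked preferences on a line, the Condorcet winner is the candidate closest to the median voter.
The median voter (position 7) is closest to Juno at 3.
Check: Juno vs Granite — voters closer to Juno: 7 of 9.

Juno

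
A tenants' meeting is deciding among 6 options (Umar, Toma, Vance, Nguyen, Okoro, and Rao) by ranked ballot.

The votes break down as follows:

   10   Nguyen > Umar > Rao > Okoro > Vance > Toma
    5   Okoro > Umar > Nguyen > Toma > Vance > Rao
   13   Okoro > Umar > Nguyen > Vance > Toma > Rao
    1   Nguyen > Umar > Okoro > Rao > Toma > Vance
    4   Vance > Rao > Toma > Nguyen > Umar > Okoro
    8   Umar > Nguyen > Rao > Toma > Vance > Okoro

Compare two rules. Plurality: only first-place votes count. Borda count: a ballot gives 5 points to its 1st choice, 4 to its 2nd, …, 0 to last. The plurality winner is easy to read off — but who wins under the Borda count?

Umar

Plurality first-place counts: Umar 8, Toma 0, Vance 4, Nguyen 11, Okoro 18, Rao 0 → Okoro.
Borda totals: Umar 160, Toma 52, Vance 69, Nguyen 149, Okoro 113, Rao 72 → Umar.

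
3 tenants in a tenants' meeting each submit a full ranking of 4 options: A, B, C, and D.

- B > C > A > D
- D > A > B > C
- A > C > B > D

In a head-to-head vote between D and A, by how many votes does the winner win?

Ballots ranking D above A: 1.
Ballots ranking A above D: 2.
A wins 2–1, a margin of 1.

1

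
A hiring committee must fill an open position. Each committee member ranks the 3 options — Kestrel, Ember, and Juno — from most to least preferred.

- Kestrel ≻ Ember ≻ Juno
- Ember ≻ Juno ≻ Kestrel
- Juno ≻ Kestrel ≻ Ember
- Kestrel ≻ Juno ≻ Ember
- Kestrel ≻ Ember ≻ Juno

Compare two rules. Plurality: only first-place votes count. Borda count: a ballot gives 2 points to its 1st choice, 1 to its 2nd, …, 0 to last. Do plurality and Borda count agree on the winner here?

Plurality first-place counts: Kestrel 3, Ember 1, Juno 1 → Kestrel.
Borda totals: Kestrel 7, Ember 4, Juno 4 → Kestrel.
The two rules agree on Kestrel.

Yes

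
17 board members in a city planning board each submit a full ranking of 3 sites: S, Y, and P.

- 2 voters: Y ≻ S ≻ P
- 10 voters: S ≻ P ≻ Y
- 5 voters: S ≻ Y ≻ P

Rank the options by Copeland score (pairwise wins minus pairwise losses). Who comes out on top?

S

Pairwise results:
  S vs Y: S wins 15–2.
  S vs P: S wins 17–0.
  Y vs P: P wins 10–7.
Copeland scores (wins − losses):
  S: 2 − 0 = 2
  Y: 0 − 2 = -2
  P: 1 − 1 = 0
S has the best Copeland score.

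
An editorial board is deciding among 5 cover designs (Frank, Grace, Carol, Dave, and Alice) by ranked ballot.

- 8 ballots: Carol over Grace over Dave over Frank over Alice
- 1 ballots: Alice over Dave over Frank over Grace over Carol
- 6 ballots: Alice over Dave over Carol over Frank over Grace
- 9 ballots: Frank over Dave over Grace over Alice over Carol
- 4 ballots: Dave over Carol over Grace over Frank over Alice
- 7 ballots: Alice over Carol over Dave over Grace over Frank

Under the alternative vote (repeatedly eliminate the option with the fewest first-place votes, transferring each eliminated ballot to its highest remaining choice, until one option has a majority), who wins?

Round 1: Alice 14, Frank 9, Carol 8, Dave 4, Grace 0. Grace has the fewest and is eliminated.
Round 2: Alice 14, Frank 9, Carol 8, Dave 4. Dave has the fewest and is eliminated.
Round 3: Alice 14, Carol 12, Frank 9. Frank has the fewest and is eliminated.
Round 4: Alice 23, Carol 12. Alice has a majority.

Alice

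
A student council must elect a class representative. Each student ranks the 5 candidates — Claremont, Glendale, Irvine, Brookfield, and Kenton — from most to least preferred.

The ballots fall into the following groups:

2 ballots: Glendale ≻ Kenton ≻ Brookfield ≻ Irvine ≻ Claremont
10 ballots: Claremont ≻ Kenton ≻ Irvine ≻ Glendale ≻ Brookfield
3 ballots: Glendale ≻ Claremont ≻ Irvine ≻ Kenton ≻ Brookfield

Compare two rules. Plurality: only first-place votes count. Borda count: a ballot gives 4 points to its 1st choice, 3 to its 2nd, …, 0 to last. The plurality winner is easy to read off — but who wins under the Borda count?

Plurality first-place counts: Claremont 10, Glendale 5, Irvine 0, Brookfield 0, Kenton 0 → Claremont.
Borda totals: Claremont 49, Glendale 30, Irvine 28, Brookfield 4, Kenton 39 → Claremont.

Claremont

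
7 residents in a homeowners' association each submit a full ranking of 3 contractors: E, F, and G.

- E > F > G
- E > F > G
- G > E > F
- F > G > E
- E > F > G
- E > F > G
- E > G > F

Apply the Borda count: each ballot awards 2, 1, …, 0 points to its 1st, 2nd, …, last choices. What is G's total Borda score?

Borda scores:
  E: 2 + 2 + 1 + 0 + 2 + 2 + 2 = 11
  F: 1 + 1 + 0 + 2 + 1 + 1 + 0 = 6
  G: 0 + 0 + 2 + 1 + 0 + 0 + 1 = 4

4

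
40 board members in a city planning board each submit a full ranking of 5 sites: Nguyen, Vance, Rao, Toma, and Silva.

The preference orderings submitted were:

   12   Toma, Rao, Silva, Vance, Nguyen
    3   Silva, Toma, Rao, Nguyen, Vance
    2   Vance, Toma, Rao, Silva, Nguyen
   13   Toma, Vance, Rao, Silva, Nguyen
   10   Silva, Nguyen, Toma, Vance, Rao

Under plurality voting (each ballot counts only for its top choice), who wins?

First-place vote totals:
  Nguyen: 0
  Vance: 2
  Rao: 0
  Toma: 25
  Silva: 13
Toma has the most first-place votes.

Toma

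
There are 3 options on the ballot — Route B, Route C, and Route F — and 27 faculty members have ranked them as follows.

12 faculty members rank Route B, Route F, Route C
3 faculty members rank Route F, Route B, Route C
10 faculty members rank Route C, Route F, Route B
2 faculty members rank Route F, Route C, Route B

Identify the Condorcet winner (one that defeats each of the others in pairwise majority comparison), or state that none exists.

Route F

Head-to-head results (27 voters total):
Route B vs Route C: Route B wins 15–12.
Route B vs Route F: Route F wins 15–12.
Route C vs Route F: Route F wins 17–10.
Route F beats each rival — Route B (15–12), Route C (17–10) — so Route F is the Condorcet winner.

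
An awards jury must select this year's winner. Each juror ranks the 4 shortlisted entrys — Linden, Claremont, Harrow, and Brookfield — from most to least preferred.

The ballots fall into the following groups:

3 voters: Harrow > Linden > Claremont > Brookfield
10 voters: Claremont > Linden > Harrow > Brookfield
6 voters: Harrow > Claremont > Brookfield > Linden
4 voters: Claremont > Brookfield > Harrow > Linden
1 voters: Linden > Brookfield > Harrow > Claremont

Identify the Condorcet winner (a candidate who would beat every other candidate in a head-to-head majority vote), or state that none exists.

Head-to-head results (24 voters total):
Linden vs Claremont: Claremont wins 20–4.
Linden vs Harrow: Harrow wins 13–11.
Linden vs Brookfield: Linden wins 14–10.
Claremont vs Harrow: Claremont wins 14–10.
Claremont vs Brookfield: Claremont wins 23–1.
Harrow vs Brookfield: Harrow wins 19–5.
Claremont beats each rival — Linden (20–4), Harrow (14–10), Brookfield (23–1) — so Claremont is the Condorcet winner.

Claremont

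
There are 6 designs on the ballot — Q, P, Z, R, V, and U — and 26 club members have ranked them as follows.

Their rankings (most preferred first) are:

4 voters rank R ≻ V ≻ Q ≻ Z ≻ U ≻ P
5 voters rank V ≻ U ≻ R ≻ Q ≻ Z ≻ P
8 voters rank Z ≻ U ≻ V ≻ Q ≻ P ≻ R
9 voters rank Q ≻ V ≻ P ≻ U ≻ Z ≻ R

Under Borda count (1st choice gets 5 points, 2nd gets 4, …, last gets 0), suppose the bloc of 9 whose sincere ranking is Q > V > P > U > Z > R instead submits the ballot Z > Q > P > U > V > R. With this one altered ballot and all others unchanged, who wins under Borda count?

Z

Borda totals with the altered ballot: Q 74, P 35, Z 98, R 35, V 74, U 74.
The switch changes the winner from V to Z.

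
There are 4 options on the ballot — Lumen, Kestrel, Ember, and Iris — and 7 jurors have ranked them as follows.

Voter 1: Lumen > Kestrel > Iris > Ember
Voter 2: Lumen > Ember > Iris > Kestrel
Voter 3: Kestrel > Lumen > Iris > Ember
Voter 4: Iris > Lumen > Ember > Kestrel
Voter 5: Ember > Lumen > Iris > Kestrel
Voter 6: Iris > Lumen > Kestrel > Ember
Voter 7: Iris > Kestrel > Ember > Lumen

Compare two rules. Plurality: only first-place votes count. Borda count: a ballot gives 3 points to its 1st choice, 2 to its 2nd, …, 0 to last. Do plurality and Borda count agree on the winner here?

Plurality first-place counts: Lumen 2, Kestrel 1, Ember 1, Iris 3 → Iris.
Borda totals: Lumen 14, Kestrel 8, Ember 7, Iris 13 → Lumen.
The two rules disagree: plurality picks Iris, Borda picks Lumen.

No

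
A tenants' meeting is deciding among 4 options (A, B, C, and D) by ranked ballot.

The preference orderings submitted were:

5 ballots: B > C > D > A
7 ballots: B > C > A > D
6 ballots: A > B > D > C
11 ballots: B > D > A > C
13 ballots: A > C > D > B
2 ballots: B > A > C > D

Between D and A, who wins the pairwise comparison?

Ballots ranking D above A: 5+11 = 16.
Ballots ranking A above D: 7+6+13+2 = 28.
A wins the head-to-head, 28–16.

A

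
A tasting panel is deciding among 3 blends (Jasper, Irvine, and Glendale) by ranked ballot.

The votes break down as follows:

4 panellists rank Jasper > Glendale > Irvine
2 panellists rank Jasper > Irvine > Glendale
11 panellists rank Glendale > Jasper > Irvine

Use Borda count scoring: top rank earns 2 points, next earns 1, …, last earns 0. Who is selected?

Borda scores:
  Jasper: 4·2 + 2·2 + 11·1 = 23
  Irvine: 4·0 + 2·1 + 11·0 = 2
  Glendale: 4·1 + 2·0 + 11·2 = 26
Glendale has the highest total.

Glendale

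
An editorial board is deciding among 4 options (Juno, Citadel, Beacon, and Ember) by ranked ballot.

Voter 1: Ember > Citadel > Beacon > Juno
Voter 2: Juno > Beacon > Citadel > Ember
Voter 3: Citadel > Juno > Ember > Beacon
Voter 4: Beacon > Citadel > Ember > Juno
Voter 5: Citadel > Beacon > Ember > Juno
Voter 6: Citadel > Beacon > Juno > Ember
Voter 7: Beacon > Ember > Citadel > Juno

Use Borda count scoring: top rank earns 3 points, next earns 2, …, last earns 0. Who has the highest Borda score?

Borda scores:
  Juno: 0 + 3 + 2 + 0 + 0 + 1 + 0 = 6
  Citadel: 2 + 1 + 3 + 2 + 3 + 3 + 1 = 15
  Beacon: 1 + 2 + 0 + 3 + 2 + 2 + 3 = 13
  Ember: 3 + 0 + 1 + 1 + 1 + 0 + 2 = 8
Citadel has the highest total.

Citadel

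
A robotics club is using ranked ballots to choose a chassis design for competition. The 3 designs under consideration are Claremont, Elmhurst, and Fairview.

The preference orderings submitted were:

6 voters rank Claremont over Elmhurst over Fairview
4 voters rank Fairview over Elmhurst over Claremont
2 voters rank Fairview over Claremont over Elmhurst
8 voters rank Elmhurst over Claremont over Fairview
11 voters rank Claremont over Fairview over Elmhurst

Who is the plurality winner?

Claremont

First-place vote totals:
  Claremont: 17
  Elmhurst: 8
  Fairview: 6
Claremont has the most first-place votes.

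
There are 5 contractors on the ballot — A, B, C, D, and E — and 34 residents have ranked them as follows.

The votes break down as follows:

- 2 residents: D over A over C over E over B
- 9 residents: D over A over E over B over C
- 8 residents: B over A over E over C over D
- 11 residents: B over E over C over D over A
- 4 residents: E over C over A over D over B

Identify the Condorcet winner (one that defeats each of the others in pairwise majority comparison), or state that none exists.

Head-to-head results (34 voters total):
A vs B: B wins 19–15.
A vs C: A wins 19–15.
A vs D: D wins 22–12.
A vs E: A wins 19–15.
B vs C: B wins 28–6.
B vs D: B wins 19–15.
B vs E: B wins 19–15.
C vs D: C wins 23–11.
C vs E: E wins 32–2.
D vs E: E wins 23–11.
B beats each rival — A (19–15), C (28–6), D (19–15), E (19–15) — so B is the Condorcet winner.

B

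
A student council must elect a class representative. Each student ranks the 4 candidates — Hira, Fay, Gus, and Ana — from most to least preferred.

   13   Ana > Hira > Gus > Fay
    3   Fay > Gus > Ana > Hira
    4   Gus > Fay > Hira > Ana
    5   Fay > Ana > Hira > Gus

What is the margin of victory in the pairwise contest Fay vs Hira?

Ballots ranking Fay above Hira: 3+4+5 = 12.
Ballots ranking Hira above Fay: 13.
Hira wins 13–12, a margin of 1.

1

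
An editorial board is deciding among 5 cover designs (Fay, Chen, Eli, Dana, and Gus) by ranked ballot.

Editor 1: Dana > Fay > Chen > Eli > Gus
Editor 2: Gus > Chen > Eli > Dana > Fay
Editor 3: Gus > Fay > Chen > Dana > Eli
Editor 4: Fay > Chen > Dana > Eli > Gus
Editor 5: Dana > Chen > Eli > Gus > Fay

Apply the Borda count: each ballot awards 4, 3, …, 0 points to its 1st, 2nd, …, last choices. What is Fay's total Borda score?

10

Borda scores:
  Fay: 3 + 0 + 3 + 4 + 0 = 10
  Chen: 2 + 3 + 2 + 3 + 3 = 13
  Eli: 1 + 2 + 0 + 1 + 2 = 6
  Dana: 4 + 1 + 1 + 2 + 4 = 12
  Gus: 0 + 4 + 4 + 0 + 1 = 9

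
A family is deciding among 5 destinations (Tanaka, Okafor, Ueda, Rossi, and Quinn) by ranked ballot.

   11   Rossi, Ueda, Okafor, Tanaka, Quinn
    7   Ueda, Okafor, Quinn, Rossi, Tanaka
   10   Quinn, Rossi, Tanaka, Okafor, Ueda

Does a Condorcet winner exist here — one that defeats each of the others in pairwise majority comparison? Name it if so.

There is no Condorcet winner

Head-to-head results (28 voters total):
Tanaka vs Okafor: Okafor wins 18–10.
Tanaka vs Ueda: Ueda wins 18–10.
Tanaka vs Rossi: Rossi wins 28–0.
Tanaka vs Quinn: Quinn wins 17–11.
Okafor vs Ueda: Ueda wins 18–10.
Okafor vs Rossi: Rossi wins 21–7.
Okafor vs Quinn: Okafor wins 18–10.
Ueda vs Rossi: Rossi wins 21–7.
Ueda vs Quinn: Ueda wins 18–10.
Rossi vs Quinn: Quinn wins 17–11.
No candidate beats all others: Okafor beats Quinn beats Rossi beats Okafor, a majority cycle.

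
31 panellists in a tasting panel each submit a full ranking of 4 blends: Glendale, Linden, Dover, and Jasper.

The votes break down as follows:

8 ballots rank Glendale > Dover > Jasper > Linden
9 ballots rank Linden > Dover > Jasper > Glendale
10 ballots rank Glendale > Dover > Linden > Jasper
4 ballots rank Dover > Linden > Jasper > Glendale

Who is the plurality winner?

First-place vote totals:
  Glendale: 18
  Linden: 9
  Dover: 4
  Jasper: 0
Glendale has the most first-place votes.

Glendale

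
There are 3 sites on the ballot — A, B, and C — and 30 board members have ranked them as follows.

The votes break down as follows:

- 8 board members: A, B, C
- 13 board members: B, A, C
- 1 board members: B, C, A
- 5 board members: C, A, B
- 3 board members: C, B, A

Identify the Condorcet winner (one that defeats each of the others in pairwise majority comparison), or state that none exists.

B

Head-to-head results (30 voters total):
A vs B: B wins 17–13.
A vs C: A wins 21–9.
B vs C: B wins 22–8.
B beats each rival — A (17–13), C (22–8) — so B is the Condorcet winner.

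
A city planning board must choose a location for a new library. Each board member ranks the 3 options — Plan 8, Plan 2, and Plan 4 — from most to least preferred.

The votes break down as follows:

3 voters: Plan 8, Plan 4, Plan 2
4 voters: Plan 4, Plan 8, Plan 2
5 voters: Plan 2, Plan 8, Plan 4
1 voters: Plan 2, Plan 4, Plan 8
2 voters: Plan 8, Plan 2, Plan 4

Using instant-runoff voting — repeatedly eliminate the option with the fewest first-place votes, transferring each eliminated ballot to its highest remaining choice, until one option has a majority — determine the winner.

Plan 8

Round 1: Plan 2 6, Plan 8 5, Plan 4 4. Plan 4 has the fewest and is eliminated.
Round 2: Plan 8 9, Plan 2 6. Plan 8 has a majority.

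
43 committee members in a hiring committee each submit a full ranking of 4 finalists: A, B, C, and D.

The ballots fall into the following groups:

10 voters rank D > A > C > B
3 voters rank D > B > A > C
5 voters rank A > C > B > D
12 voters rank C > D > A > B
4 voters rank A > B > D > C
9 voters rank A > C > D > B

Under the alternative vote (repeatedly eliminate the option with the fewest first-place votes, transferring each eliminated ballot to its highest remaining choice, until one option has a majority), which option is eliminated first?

Round 1: A 18, D 13, C 12, B 0. B has the fewest and is eliminated.
Round 2: A 18, D 13, C 12. C has the fewest and is eliminated.
Round 3: D 25, A 18. D has a majority.

B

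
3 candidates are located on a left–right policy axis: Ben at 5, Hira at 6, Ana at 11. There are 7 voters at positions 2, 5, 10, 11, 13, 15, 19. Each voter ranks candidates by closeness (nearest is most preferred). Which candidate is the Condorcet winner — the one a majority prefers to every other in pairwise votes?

With single-peaked preferences on a line, the Condorcet winner is the candidate closest to the median voter.
The median voter (position 11) is closest to Ana at 11.
Check: Ana vs Ben — voters closer to Ana: 5 of 7.

Ana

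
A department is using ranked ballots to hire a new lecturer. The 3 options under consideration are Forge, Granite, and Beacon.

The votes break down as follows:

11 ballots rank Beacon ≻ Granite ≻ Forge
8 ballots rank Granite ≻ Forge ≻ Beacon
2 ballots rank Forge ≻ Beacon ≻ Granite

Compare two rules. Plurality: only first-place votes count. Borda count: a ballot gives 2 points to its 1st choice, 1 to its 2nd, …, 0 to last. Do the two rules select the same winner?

Plurality first-place counts: Forge 2, Granite 8, Beacon 11 → Beacon.
Borda totals: Forge 12, Granite 27, Beacon 24 → Granite.
The two rules disagree: plurality picks Beacon, Borda picks Granite.

No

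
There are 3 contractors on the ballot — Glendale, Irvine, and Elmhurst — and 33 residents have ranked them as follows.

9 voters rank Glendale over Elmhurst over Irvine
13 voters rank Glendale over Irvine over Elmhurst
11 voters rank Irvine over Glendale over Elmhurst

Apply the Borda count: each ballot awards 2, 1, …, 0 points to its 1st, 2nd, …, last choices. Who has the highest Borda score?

Glendale

Borda scores:
  Glendale: 9·2 + 13·2 + 11·1 = 55
  Irvine: 9·0 + 13·1 + 11·2 = 35
  Elmhurst: 9·1 + 13·0 + 11·0 = 9
Glendale has the highest total.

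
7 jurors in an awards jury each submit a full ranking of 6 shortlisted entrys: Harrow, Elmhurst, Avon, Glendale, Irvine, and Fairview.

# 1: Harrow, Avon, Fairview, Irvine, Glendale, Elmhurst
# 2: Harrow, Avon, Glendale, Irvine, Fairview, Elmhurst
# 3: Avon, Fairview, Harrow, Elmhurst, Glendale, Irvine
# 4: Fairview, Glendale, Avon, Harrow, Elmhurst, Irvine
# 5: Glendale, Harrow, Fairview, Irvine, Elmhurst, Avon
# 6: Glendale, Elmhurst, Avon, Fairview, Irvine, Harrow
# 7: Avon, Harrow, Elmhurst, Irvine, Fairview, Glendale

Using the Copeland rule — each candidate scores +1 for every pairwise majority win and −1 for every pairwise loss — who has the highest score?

Avon

Pairwise results:
  Harrow vs Elmhurst: Harrow wins 6–1.
  Harrow vs Avon: Avon wins 4–3.
  Harrow vs Glendale: Harrow wins 4–3.
  Harrow vs Irvine: Harrow wins 6–1.
  Harrow vs Fairview: Harrow wins 4–3.
  Elmhurst vs Avon: Avon wins 5–2.
  Elmhurst vs Glendale: Glendale wins 5–2.
  Elmhurst vs Irvine: Elmhurst wins 4–3.
  Elmhurst vs Fairview: Fairview wins 5–2.
  Avon vs Glendale: Avon wins 4–3.
  Avon vs Irvine: Avon wins 6–1.
  Avon vs Fairview: Avon wins 5–2.
  Glendale vs Irvine: Glendale wins 5–2.
  Glendale vs Fairview: Fairview wins 4–3.
  Irvine vs Fairview: Fairview wins 5–2.
Copeland scores (wins − losses):
  Harrow: 4 − 1 = 3
  Elmhurst: 1 − 4 = -3
  Avon: 5 − 0 = 5
  Glendale: 2 − 3 = -1
  Irvine: 0 − 5 = -5
  Fairview: 3 − 2 = 1
Avon has the best Copeland score.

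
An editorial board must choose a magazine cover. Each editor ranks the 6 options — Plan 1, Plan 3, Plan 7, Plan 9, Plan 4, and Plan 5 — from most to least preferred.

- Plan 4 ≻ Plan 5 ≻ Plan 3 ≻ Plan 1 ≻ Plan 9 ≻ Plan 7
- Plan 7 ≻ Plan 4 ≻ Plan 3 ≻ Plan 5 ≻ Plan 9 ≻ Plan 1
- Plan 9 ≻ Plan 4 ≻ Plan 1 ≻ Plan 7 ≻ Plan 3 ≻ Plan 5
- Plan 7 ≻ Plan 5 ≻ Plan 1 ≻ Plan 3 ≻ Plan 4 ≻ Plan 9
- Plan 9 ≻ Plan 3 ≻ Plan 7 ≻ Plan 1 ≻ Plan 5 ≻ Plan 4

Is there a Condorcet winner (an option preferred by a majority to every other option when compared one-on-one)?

Head-to-head results (5 voters total):
Plan 1 vs Plan 3: Plan 3 wins 3–2.
Plan 1 vs Plan 7: Plan 7 wins 3–2.
Plan 1 vs Plan 9: Plan 9 wins 3–2.
Plan 1 vs Plan 4: Plan 4 wins 3–2.
Plan 1 vs Plan 5: Plan 5 wins 3–2.
Plan 3 vs Plan 7: Plan 7 wins 3–2.
Plan 3 vs Plan 9: Plan 3 wins 3–2.
Plan 3 vs Plan 4: Plan 4 wins 3–2.
Plan 3 vs Plan 5: Plan 3 wins 3–2.
Plan 7 vs Plan 9: Plan 9 wins 3–2.
Plan 7 vs Plan 4: Plan 7 wins 3–2.
Plan 7 vs Plan 5: Plan 7 wins 4–1.
Plan 9 vs Plan 4: Plan 4 wins 3–2.
Plan 9 vs Plan 5: Plan 5 wins 3–2.
Plan 4 vs Plan 5: Plan 4 wins 3–2.
No candidate beats all others: Plan 3 beats Plan 9 beats Plan 7 beats Plan 3, a majority cycle.

No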